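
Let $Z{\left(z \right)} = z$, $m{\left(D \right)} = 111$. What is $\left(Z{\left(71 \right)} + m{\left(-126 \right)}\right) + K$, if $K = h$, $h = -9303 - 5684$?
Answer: $-14805$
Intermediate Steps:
$h = -14987$ ($h = -9303 - 5684 = -14987$)
$K = -14987$
$\left(Z{\left(71 \right)} + m{\left(-126 \right)}\right) + K = \left(71 + 111\right) - 14987 = 182 - 14987 = -14805$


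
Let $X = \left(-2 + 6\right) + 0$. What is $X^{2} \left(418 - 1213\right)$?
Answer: $-12720$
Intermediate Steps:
$X = 4$ ($X = 4 + 0 = 4$)
$X^{2} \left(418 - 1213\right) = 4^{2} \left(418 - 1213\right) = 16 \left(-795\right) = -12720$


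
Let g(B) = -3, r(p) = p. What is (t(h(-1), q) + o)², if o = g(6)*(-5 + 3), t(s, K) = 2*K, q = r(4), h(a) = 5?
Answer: 196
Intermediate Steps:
q = 4
o = 6 (o = -3*(-5 + 3) = -3*(-2) = 6)
(t(h(-1), q) + o)² = (2*4 + 6)² = (8 + 6)² = 14² = 196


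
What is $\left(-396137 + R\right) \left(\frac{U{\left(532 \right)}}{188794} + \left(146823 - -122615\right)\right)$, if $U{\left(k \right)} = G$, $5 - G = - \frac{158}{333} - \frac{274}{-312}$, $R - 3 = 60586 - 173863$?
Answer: $- \frac{448707088096855960351}{3269156904} \approx -1.3725 \cdot 10^{11}$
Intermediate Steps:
$R = -113274$ ($R = 3 + \left(60586 - 173863\right) = 3 - 113277 = -113274$)
$G = \frac{79589}{17316}$ ($G = 5 - \left(- \frac{158}{333} - \frac{274}{-312}\right) = 5 - \left(\left(-158\right) \frac{1}{333} - - \frac{137}{156}\right) = 5 - \left(- \frac{158}{333} + \frac{137}{156}\right) = 5 - \frac{6991}{17316} = \frac{79589}{17316} \approx 4.5963$)
$U{\left(k \right)} = \frac{79589}{17316}$
$\left(-396137 + R\right) \left(\frac{U{\left(532 \right)}}{188794} + \left(146823 - -122615\right)\right) = \left(-396137 - 113274\right) \left(\frac{79589}{17316 \cdot 188794} + \left(146823 - -122615\right)\right) = - 509411 \left(\frac{79589}{17316} \cdot \frac{1}{188794} + \left(146823 + 122615\right)\right) = - 509411 \left(\frac{79589}{3269156904} + 269438\right) = \left(-509411\right) \frac{880835097979541}{3269156904} = - \frac{448707088096855960351}{3269156904}$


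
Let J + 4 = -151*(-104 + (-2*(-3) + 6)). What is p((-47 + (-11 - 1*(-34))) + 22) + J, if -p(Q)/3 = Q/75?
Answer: 347202/25 ≈ 13888.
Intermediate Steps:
p(Q) = -Q/25 (p(Q) = -3*Q/75 = -Q/25)
J = 13888 (J = -4 - 151*(-104 + (-2*(-3) + 6)) = -4 - 151*(-104 + (6 + 6)) = -4 - 151*(-104 + 12) = -4 - 151*(-92) = -4 + 13892 = 13888)
p((-47 + (-11 - 1*(-34))) + 22) + J = -((-47 + (-11 - 1*(-34))) + 22)/25 + 13888 = -((-47 + (-11 + 34)) + 22)/25 + 13888 = -((-47 + 23) + 22)/25 + 13888 = -(-24 + 22)/25 + 13888 = -1/25*(-2) + 13888 = 2/25 + 13888 = 347202/25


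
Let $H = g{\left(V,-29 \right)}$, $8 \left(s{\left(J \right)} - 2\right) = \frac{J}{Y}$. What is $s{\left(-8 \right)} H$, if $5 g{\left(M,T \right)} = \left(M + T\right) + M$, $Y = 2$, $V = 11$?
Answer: $- \frac{21}{10} \approx -2.1$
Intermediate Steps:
$g{\left(M,T \right)} = \frac{T}{5} + \frac{2 M}{5}$ ($g{\left(M,T \right)} = \frac{\left(M + T\right) + M}{5} = \frac{T + 2 M}{5} = \frac{T}{5} + \frac{2 M}{5}$)
$s{\left(J \right)} = 2 + \frac{J}{16}$ ($s{\left(J \right)} = 2 + \frac{J \frac{1}{2}}{8} = 2 + \frac{\frac{1}{2} J}{8} = 2 + \frac{J}{16}$)
$H = - \frac{7}{5}$ ($H = \frac{1}{5} \left(-29\right) + \frac{2}{5} \cdot 11 = - \frac{29}{5} + \frac{22}{5} = - \frac{7}{5} \approx -1.4$)
$s{\left(-8 \right)} H = \left(2 + \frac{1}{16} \left(-8\right)\right) \left(- \frac{7}{5}\right) = \left(2 - \frac{1}{2}\right) \left(- \frac{7}{5}\right) = \frac{3}{2} \left(- \frac{7}{5}\right) = - \frac{21}{10}$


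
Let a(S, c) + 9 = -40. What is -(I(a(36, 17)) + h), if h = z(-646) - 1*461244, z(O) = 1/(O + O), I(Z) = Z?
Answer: 595990557/1292 ≈ 4.6129e+5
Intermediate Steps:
a(S, c) = -49 (a(S, c) = -9 - 40 = -49)
z(O) = 1/(2*O)
h = -595927249/1292 (h = (½)/(-646) - 1*461244 = (½)*(-1/646) - 461244 = -1/1292 - 461244 = -595927249/1292 ≈ -4.6124e+5)
-(I(a(36, 17)) + h) = -(-49 - 595927249/1292) = -1*(-595990557/1292) = 595990557/1292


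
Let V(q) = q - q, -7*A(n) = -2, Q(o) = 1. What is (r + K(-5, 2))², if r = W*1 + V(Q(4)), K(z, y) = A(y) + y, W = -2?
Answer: 4/49 ≈ 0.081633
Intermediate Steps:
A(n) = 2/7 (A(n) = -⅐*(-2) = 2/7)
V(q) = 0
K(z, y) = 2/7 + y
r = -2 (r = -2*1 + 0 = -2 + 0 = -2)
(r + K(-5, 2))² = (-2 + (2/7 + 2))² = (-2 + 16/7)² = (2/7)² = 4/49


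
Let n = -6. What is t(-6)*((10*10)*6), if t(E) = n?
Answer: -3600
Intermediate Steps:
t(E) = -6
t(-6)*((10*10)*6) = -6*10*10*6 = -600*6 = -6*600 = -3600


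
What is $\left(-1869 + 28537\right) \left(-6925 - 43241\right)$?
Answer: $-1337826888$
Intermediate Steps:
$\left(-1869 + 28537\right) \left(-6925 - 43241\right) = 26668 \left(-50166\right) = -1337826888$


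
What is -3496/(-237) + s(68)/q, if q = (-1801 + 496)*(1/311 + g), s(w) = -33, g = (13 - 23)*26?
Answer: 40988774021/2778719535 ≈ 14.751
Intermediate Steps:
g = -260 (g = -10*26 = -260)
q = 105520995/311 (q = (-1801 + 496)*(1/311 - 260) = -1305*(1/311 - 260) = -1305*(-80859/311) = 105520995/311 ≈ 3.3930e+5)
-3496/(-237) + s(68)/q = -3496/(-237) - 33/105520995/311 = -3496*(-1/237) - 33*311/105520995 = 3496/237 - 3421/35173665 = 40988774021/2778719535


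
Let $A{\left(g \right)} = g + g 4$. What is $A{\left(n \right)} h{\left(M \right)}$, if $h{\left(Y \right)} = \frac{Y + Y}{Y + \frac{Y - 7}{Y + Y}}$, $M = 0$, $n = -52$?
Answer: $0$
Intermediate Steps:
$A{\left(g \right)} = 5 g$ ($A{\left(g \right)} = g + 4 g = 5 g$)
$h{\left(Y \right)} = \frac{2 Y}{Y + \frac{-7 + Y}{2 Y}}$
$A{\left(n \right)} h{\left(M \right)} = 5 \left(-52\right) \frac{4 \cdot 0^{2}}{-7 + 0 + 2 \cdot 0^{2}} = - 260 \cdot 4 \cdot 0 \frac{1}{-7 + 0 + 2 \cdot 0} = - 260 \cdot 4 \cdot 0 \frac{1}{-7 + 0 + 0} = - 260 \cdot 4 \cdot 0 \frac{1}{-7} = - 260 \cdot 4 \cdot 0 \left(- \frac{1}{7}\right) = \left(-260\right) 0 = 0$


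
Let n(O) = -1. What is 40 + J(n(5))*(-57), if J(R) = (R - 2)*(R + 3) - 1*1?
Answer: 439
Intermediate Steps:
J(R) = -1 + (-2 + R)*(3 + R) (J(R) = (-2 + R)*(3 + R) - 1 = -1 + (-2 + R)*(3 + R))
40 + J(n(5))*(-57) = 40 + (-7 - 1 + (-1)²)*(-57) = 40 + (-7 - 1 + 1)*(-57) = 40 - 7*(-57) = 40 + 399 = 439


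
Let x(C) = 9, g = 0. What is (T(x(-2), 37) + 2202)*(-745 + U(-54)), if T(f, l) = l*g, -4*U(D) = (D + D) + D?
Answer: -1551309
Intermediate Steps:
U(D) = -3*D/4 (U(D) = -((D + D) + D)/4 = -(2*D + D)/4 = -3*D/4)
T(f, l) = 0 (T(f, l) = l*0 = 0)
(T(x(-2), 37) + 2202)*(-745 + U(-54)) = (0 + 2202)*(-745 - ¾*(-54)) = 2202*(-745 + 81/2) = 2202*(-1409/2) = -1551309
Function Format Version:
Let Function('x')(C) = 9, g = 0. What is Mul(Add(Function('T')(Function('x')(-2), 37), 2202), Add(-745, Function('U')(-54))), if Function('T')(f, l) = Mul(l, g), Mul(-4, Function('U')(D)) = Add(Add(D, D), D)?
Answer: -1551309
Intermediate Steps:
Function('U')(D) = Mul(Rational(-3, 4), D) (Function('U')(D) = Mul(Rational(-1, 4), Add(Add(D, D), D)) = Mul(Rational(-1, 4), Add(Mul(2, D), D)) = Mul(Rational(-1, 4), Mul(3, D)) = Mul(Rational(-3, 4), D))
Function('T')(f, l) = 0 (Function('T')(f, l) = Mul(l, 0) = 0)
Mul(Add(Function('T')(Function('x')(-2), 37), 2202), Add(-745, Function('U')(-54))) = Mul(Add(0, 2202), Add(-745, Mul(Rational(-3, 4), -54))) = Mul(2202, Add(-745, Rational(81, 2))) = Mul(2202, Rational(-1409, 2)) = -1551309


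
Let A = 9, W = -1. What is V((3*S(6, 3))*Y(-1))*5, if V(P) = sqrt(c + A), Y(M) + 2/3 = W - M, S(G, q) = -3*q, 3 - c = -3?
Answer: 5*sqrt(15) ≈ 19.365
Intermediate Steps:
c = 6 (c = 3 - 1*(-3) = 3 + 3 = 6)
Y(M) = -5/3 - M (Y(M) = -2/3 + (-1 - M) = -5/3 - M)
V(P) = sqrt(15) (V(P) = sqrt(6 + 9) = sqrt(15))
V((3*S(6, 3))*Y(-1))*5 = sqrt(15)*5 = 5*sqrt(15)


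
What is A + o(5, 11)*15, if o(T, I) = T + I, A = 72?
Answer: 312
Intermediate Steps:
o(T, I) = I + T
A + o(5, 11)*15 = 72 + (11 + 5)*15 = 72 + 16*15 = 72 + 240 = 312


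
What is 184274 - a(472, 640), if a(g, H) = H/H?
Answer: 184273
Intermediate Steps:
a(g, H) = 1
184274 - a(472, 640) = 184274 - 1*1 = 184274 - 1 = 184273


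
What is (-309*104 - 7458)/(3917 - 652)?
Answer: -39594/3265 ≈ -12.127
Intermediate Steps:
(-309*104 - 7458)/(3917 - 652) = (-32136 - 7458)/3265 = -39594*1/3265 = -39594/3265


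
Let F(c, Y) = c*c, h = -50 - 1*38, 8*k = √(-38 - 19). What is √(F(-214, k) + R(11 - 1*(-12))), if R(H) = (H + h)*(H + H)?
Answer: √42806 ≈ 206.90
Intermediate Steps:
k = I*√57/8 (k = √(-38 - 19)/8 = √(-57)/8 = (I*√57)/8 = I*√57/8 ≈ 0.94373*I)
h = -88 (h = -50 - 38 = -88)
R(H) = 2*H*(-88 + H) (R(H) = (H - 88)*(H + H) = (-88 + H)*(2*H) = 2*H*(-88 + H))
F(c, Y) = c²
√(F(-214, k) + R(11 - 1*(-12))) = √((-214)² + 2*(11 - 1*(-12))*(-88 + (11 - 1*(-12)))) = √(45796 + 2*(11 + 12)*(-88 + (11 + 12))) = √(45796 + 2*23*(-88 + 23)) = √(45796 + 2*23*(-65)) = √(45796 - 2990) = √42806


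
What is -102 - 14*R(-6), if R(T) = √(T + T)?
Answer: -102 - 28*I*√3 ≈ -102.0 - 48.497*I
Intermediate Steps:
R(T) = √2*√T (R(T) = √(2*T) = √2*√T)
-102 - 14*R(-6) = -102 - 14*√2*√(-6) = -102 - 14*√2*I*√6 = -102 - 28*I*√3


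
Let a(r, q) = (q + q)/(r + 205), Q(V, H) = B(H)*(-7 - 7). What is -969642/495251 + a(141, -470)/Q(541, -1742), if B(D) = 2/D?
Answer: -102544687397/599748961 ≈ -170.98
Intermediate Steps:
Q(V, H) = -28/H (Q(V, H) = (2/H)*(-7 - 7) = (2/H)*(-14) = -28/H)
a(r, q) = 2*q/(205 + r) (a(r, q) = (2*q)/(205 + r) = 2*q/(205 + r))
-969642/495251 + a(141, -470)/Q(541, -1742) = -969642/495251 + (2*(-470)/(205 + 141))/((-28/(-1742))) = -969642*1/495251 + (2*(-470)/346)/((-28*(-1/1742))) = -969642/495251 + (2*(-470)*(1/346))/(14/871) = -969642/495251 - 470/173*871/14 = -969642/495251 - 204685/1211 = -102544687397/599748961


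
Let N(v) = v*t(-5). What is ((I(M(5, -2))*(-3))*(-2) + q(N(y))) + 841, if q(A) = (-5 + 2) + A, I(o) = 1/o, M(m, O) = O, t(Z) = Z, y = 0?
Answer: 835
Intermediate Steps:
N(v) = -5*v (N(v) = v*(-5) = -5*v)
q(A) = -3 + A
((I(M(5, -2))*(-3))*(-2) + q(N(y))) + 841 = ((-3/(-2))*(-2) + (-3 - 5*0)) + 841 = (-1/2*(-3)*(-2) + (-3 + 0)) + 841 = ((3/2)*(-2) - 3) + 841 = (-3 - 3) + 841 = -6 + 841 = 835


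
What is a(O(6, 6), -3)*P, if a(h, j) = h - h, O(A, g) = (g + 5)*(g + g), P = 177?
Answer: 0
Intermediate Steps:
O(A, g) = 2*g*(5 + g) (O(A, g) = (5 + g)*(2*g) = 2*g*(5 + g))
a(h, j) = 0
a(O(6, 6), -3)*P = 0*177 = 0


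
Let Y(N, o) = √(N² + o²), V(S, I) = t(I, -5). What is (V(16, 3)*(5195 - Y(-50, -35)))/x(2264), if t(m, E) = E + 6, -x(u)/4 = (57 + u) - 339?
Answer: -5195/7928 + 5*√149/7928 ≈ -0.64757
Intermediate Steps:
x(u) = 1128 - 4*u (x(u) = -4*((57 + u) - 339) = -4*(-282 + u) = 1128 - 4*u)
t(m, E) = 6 + E
V(S, I) = 1 (V(S, I) = 6 - 5 = 1)
(V(16, 3)*(5195 - Y(-50, -35)))/x(2264) = (1*(5195 - √((-50)² + (-35)²)))/(1128 - 4*2264) = (1*(5195 - √(2500 + 1225)))/(1128 - 9056) = (1*(5195 - √3725))/(-7928) = (1*(5195 - 5*√149))*(-1/7928) = (5195 - 5*√149)*(-1/7928) = -5195/7928 + 5*√149/7928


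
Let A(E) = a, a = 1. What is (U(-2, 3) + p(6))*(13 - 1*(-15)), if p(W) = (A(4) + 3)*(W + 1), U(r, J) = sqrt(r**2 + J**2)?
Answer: 784 + 28*sqrt(13) ≈ 884.96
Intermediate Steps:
U(r, J) = sqrt(J**2 + r**2)
A(E) = 1
p(W) = 4 + 4*W (p(W) = (1 + 3)*(W + 1) = 4*(1 + W) = 4 + 4*W)
(U(-2, 3) + p(6))*(13 - 1*(-15)) = (sqrt(3**2 + (-2)**2) + (4 + 4*6))*(13 - 1*(-15)) = (sqrt(9 + 4) + (4 + 24))*(13 + 15) = (sqrt(13) + 28)*28 = (28 + sqrt(13))*28 = 784 + 28*sqrt(13)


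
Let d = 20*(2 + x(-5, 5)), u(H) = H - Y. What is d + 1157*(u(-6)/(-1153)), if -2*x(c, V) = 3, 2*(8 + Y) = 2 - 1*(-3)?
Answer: 24217/2306 ≈ 10.502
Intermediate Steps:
Y = -11/2 (Y = -8 + (2 - 1*(-3))/2 = -8 + (2 + 3)/2 = -8 + (1/2)*5 = -8 + 5/2 = -11/2 ≈ -5.5000)
u(H) = 11/2 + H (u(H) = H - 1*(-11/2) = H + 11/2 = 11/2 + H)
x(c, V) = -3/2 (x(c, V) = -1/2*3 = -3/2)
d = 10 (d = 20*(2 - 3/2) = 20*(1/2) = 10)
d + 1157*(u(-6)/(-1153)) = 10 + 1157*((11/2 - 6)/(-1153)) = 10 + 1157*(-1/2*(-1/1153)) = 10 + 1157*(1/2306) = 10 + 1157/2306 = 24217/2306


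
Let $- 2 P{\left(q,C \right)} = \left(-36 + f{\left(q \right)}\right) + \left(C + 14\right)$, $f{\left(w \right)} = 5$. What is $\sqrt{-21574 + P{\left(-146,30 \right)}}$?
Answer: $\frac{i \sqrt{86322}}{2} \approx 146.9 i$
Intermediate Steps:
$P{\left(q,C \right)} = \frac{17}{2} - \frac{C}{2}$ ($P{\left(q,C \right)} = - \frac{\left(-36 + 5\right) + \left(C + 14\right)}{2} = - \frac{-31 + \left(14 + C\right)}{2} = - \frac{-17 + C}{2} = \frac{17}{2} - \frac{C}{2}$)
$\sqrt{-21574 + P{\left(-146,30 \right)}} = \sqrt{-21574 + \left(\frac{17}{2} - 15\right)} = \sqrt{-21574 - \frac{13}{2}} = \sqrt{- \frac{43161}{2}} = \frac{i \sqrt{86322}}{2}$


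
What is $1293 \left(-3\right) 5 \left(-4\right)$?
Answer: $77580$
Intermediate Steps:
$1293 \left(-3\right) 5 \left(-4\right) = 1293 \left(\left(-15\right) \left(-4\right)\right) = 1293 \cdot 60 = 77580$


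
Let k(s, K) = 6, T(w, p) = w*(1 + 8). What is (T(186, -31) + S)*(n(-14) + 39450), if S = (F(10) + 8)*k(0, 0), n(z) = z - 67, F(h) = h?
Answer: 70155558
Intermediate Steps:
T(w, p) = 9*w (T(w, p) = w*9 = 9*w)
n(z) = -67 + z
S = 108 (S = (10 + 8)*6 = 18*6 = 108)
(T(186, -31) + S)*(n(-14) + 39450) = (9*186 + 108)*((-67 - 14) + 39450) = (1674 + 108)*(-81 + 39450) = 1782*39369 = 70155558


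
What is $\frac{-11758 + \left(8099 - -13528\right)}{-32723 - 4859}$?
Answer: $- \frac{9869}{37582} \approx -0.2626$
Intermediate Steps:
$\frac{-11758 + \left(8099 - -13528\right)}{-32723 - 4859} = \frac{-11758 + \left(8099 + 13528\right)}{-37582} = \left(-11758 + 21627\right) \left(- \frac{1}{37582}\right) = 9869 \left(- \frac{1}{37582}\right) = - \frac{9869}{37582}$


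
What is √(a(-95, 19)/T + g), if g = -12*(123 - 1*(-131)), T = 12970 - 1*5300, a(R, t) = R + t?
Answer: I*√44827767530/3835 ≈ 55.209*I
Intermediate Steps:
T = 7670 (T = 12970 - 5300 = 7670)
g = -3048 (g = -12*(123 + 131) = -12*254 = -3048)
√(a(-95, 19)/T + g) = √((-95 + 19)/7670 - 3048) = √(-76*1/7670 - 3048) = √(-38/3835 - 3048) = √(-11689118/3835) = I*√44827767530/3835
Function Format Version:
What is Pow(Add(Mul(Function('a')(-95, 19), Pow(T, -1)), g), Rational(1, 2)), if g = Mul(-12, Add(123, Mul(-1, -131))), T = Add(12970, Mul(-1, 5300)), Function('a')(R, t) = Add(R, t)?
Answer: Mul(Rational(1, 3835), I, Pow(44827767530, Rational(1, 2))) ≈ Mul(55.209, I)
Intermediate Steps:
T = 7670 (T = Add(12970, -5300) = 7670)
g = -3048 (g = Mul(-12, Add(123, 131)) = Mul(-12, 254) = -3048)
Pow(Add(Mul(Function('a')(-95, 19), Pow(T, -1)), g), Rational(1, 2)) = Pow(Add(Mul(Add(-95, 19), Pow(7670, -1)), -3048), Rational(1, 2)) = Pow(Add(Mul(-76, Rational(1, 7670)), -3048), Rational(1, 2)) = Pow(Add(Rational(-38, 3835), -3048), Rational(1, 2)) = Pow(Rational(-11689118, 3835), Rational(1, 2)) = Mul(Rational(1, 3835), I, Pow(44827767530, Rational(1, 2)))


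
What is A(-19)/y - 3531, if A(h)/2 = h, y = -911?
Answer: -3216703/911 ≈ -3531.0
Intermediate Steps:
A(h) = 2*h
A(-19)/y - 3531 = (2*(-19))/(-911) - 3531 = -38*(-1/911) - 3531 = 38/911 - 3531 = -3216703/911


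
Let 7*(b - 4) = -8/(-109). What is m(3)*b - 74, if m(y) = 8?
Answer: -31982/763 ≈ -41.916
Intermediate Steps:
b = 3060/763 (b = 4 + (-8/(-109))/7 = 4 + (-8*(-1/109))/7 = 4 + (1/7)*(8/109) = 4 + 8/763 = 3060/763 ≈ 4.0105)
m(3)*b - 74 = 8*(3060/763) - 74 = 24480/763 - 74 = -31982/763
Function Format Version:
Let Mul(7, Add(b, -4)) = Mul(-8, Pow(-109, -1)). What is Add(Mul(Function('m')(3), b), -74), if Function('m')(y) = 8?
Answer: Rational(-31982, 763) ≈ -41.916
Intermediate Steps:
b = Rational(3060, 763) (b = Add(4, Mul(Rational(1, 7), Mul(-8, Pow(-109, -1)))) = Add(4, Mul(Rational(1, 7), Mul(-8, Rational(-1, 109)))) = Add(4, Mul(Rational(1, 7), Rational(8, 109))) = Add(4, Rational(8, 763)) = Rational(3060, 763) ≈ 4.0105)
Add(Mul(Function('m')(3), b), -74) = Add(Mul(8, Rational(3060, 763)), -74) = Add(Rational(24480, 763), -74) = Rational(-31982, 763)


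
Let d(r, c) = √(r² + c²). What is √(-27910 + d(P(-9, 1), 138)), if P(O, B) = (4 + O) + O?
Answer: √(-27910 + 2*√4810) ≈ 166.65*I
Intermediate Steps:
P(O, B) = 4 + 2*O
d(r, c) = √(c² + r²)
√(-27910 + d(P(-9, 1), 138)) = √(-27910 + √(138² + (4 + 2*(-9))²)) = √(-27910 + √(19044 + (4 - 18)²)) = √(-27910 + √(19044 + (-14)²)) = √(-27910 + √(19044 + 196)) = √(-27910 + √19240) = √(-27910 + 2*√4810)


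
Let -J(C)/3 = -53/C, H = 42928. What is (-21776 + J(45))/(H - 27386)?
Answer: -326587/233130 ≈ -1.4009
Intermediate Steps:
J(C) = 159/C (J(C) = -(-159)/C = 159/C)
(-21776 + J(45))/(H - 27386) = (-21776 + 159/45)/(42928 - 27386) = (-21776 + 159*(1/45))/15542 = (-21776 + 53/15)*(1/15542) = -326587/15*1/15542 = -326587/233130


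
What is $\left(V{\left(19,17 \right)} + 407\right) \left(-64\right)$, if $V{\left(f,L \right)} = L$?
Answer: $-27136$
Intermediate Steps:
$\left(V{\left(19,17 \right)} + 407\right) \left(-64\right) = \left(17 + 407\right) \left(-64\right) = 424 \left(-64\right) = -27136$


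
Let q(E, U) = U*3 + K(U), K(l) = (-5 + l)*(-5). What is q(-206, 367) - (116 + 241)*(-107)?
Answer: 37490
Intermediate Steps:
K(l) = 25 - 5*l
q(E, U) = 25 - 2*U (q(E, U) = U*3 + (25 - 5*U) = 3*U + (25 - 5*U) = 25 - 2*U)
q(-206, 367) - (116 + 241)*(-107) = (25 - 2*367) - (116 + 241)*(-107) = (25 - 734) - 357*(-107) = -709 - 1*(-38199) = -709 + 38199 = 37490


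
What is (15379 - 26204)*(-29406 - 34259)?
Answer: 689173625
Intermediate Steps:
(15379 - 26204)*(-29406 - 34259) = -10825*(-63665) = 689173625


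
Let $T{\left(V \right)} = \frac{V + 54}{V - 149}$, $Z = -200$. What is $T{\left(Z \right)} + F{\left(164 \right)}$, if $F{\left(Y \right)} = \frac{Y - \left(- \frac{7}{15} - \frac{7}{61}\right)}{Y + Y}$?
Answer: $\frac{12046766}{13092735} \approx 0.92011$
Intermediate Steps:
$F{\left(Y \right)} = \frac{\frac{532}{915} + Y}{2 Y}$ ($F{\left(Y \right)} = \frac{Y - - \frac{532}{915}}{2 Y} = \left(Y + \left(\frac{7}{61} + \frac{7}{15}\right)\right) \frac{1}{2 Y} = \left(Y + \frac{532}{915}\right) \frac{1}{2 Y} = \left(\frac{532}{915} + Y\right) \frac{1}{2 Y} = \frac{\frac{532}{915} + Y}{2 Y}$)
$T{\left(V \right)} = \frac{54 + V}{-149 + V}$
$T{\left(Z \right)} + F{\left(164 \right)} = \frac{54 - 200}{-149 - 200} + \frac{532 + 915 \cdot 164}{1830 \cdot 164} = \frac{1}{-349} \left(-146\right) + \frac{1}{1830} \cdot \frac{1}{164} \left(532 + 150060\right) = \left(- \frac{1}{349}\right) \left(-146\right) + \frac{1}{1830} \cdot \frac{1}{164} \cdot 150592 = \frac{146}{349} + \frac{18824}{37515} = \frac{12046766}{13092735}$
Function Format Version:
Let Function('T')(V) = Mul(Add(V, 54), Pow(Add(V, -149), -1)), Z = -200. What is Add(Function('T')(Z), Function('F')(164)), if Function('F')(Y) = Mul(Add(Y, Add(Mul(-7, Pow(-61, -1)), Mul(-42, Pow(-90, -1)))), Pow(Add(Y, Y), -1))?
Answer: Rational(12046766, 13092735) ≈ 0.92011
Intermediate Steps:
Function('F')(Y) = Mul(Rational(1, 2), Pow(Y, -1), Add(Rational(532, 915), Y)) (Function('F')(Y) = Mul(Add(Y, Add(Mul(-7, Rational(-1, 61)), Mul(-42, Rational(-1, 90)))), Pow(Mul(2, Y), -1)) = Mul(Add(Y, Add(Rational(7, 61), Rational(7, 15))), Mul(Rational(1, 2), Pow(Y, -1))) = Mul(Add(Y, Rational(532, 915)), Mul(Rational(1, 2), Pow(Y, -1))) = Mul(Add(Rational(532, 915), Y), Mul(Rational(1, 2), Pow(Y, -1))) = Mul(Rational(1, 2), Pow(Y, -1), Add(Rational(532, 915), Y)))
Function('T')(V) = Mul(Pow(Add(-149, V), -1), Add(54, V)) (Function('T')(V) = Mul(Add(54, V), Pow(Add(-149, V), -1)) = Mul(Pow(Add(-149, V), -1), Add(54, V)))
Add(Function('T')(Z), Function('F')(164)) = Add(Mul(Pow(Add(-149, -200), -1), Add(54, -200)), Mul(Rational(1, 1830), Pow(164, -1), Add(532, Mul(915, 164)))) = Add(Mul(Pow(-349, -1), -146), Mul(Rational(1, 1830), Rational(1, 164), Add(532, 150060))) = Add(Mul(Rational(-1, 349), -146), Mul(Rational(1, 1830), Rational(1, 164), 150592)) = Add(Rational(146, 349), Rational(18824, 37515)) = Rational(12046766, 13092735)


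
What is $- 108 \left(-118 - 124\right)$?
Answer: $26136$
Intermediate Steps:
$- 108 \left(-118 - 124\right) = \left(-108\right) \left(-242\right) = 26136$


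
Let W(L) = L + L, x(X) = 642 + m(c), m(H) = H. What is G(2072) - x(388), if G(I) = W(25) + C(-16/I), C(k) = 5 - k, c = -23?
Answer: -146074/259 ≈ -563.99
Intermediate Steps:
x(X) = 619 (x(X) = 642 - 23 = 619)
W(L) = 2*L
G(I) = 55 + 16/I (G(I) = 2*25 + (5 - (-16)/I) = 50 + (5 + 16/I) = 55 + 16/I)
G(2072) - x(388) = (55 + 16/2072) - 1*619 = (55 + 16*(1/2072)) - 619 = (55 + 2/259) - 619 = 14247/259 - 619 = -146074/259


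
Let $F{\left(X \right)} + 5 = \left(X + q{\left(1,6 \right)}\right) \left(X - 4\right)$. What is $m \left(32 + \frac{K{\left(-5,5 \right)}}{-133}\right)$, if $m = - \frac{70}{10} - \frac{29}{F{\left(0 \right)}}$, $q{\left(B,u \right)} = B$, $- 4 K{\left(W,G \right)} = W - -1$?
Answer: $- \frac{144670}{1197} \approx -120.86$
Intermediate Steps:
$K{\left(W,G \right)} = - \frac{1}{4} - \frac{W}{4}$ ($K{\left(W,G \right)} = - \frac{W - -1}{4} = - \frac{W + 1}{4} = - \frac{1 + W}{4} = - \frac{1}{4} - \frac{W}{4}$)
$F{\left(X \right)} = -5 + \left(1 + X\right) \left(-4 + X\right)$ ($F{\left(X \right)} = -5 + \left(X + 1\right) \left(X - 4\right) = -5 + \left(1 + X\right) \left(-4 + X\right)$)
$m = - \frac{34}{9}$ ($m = - \frac{70}{10} - \frac{29}{-9 + 0^{2} - 0} = \left(-70\right) \frac{1}{10} - \frac{29}{-9 + 0 + 0} = -7 - \frac{29}{-9} = -7 - - \frac{29}{9} = -7 + \frac{29}{9} = - \frac{34}{9} \approx -3.7778$)
$m \left(32 + \frac{K{\left(-5,5 \right)}}{-133}\right) = - \frac{34 \left(32 + \frac{- \frac{1}{4} - - \frac{5}{4}}{-133}\right)}{9} = - \frac{34 \left(32 + \left(- \frac{1}{4} + \frac{5}{4}\right) \left(- \frac{1}{133}\right)\right)}{9} = - \frac{34 \left(32 + 1 \left(- \frac{1}{133}\right)\right)}{9} = - \frac{34 \left(32 - \frac{1}{133}\right)}{9} = \left(- \frac{34}{9}\right) \frac{4255}{133} = - \frac{144670}{1197}$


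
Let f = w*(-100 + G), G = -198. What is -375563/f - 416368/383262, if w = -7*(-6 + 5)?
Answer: 71535241429/399742266 ≈ 178.95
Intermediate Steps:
w = 7 (w = -7*(-1) = 7)
f = -2086 (f = 7*(-100 - 198) = 7*(-298) = -2086)
-375563/f - 416368/383262 = -375563/(-2086) - 416368/383262 = -375563*(-1/2086) - 416368*1/383262 = 375563/2086 - 208184/191631 = 71535241429/399742266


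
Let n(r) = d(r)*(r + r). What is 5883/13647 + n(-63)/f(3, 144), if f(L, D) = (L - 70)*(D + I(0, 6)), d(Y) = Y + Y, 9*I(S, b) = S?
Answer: -1480561/1219132 ≈ -1.2144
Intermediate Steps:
I(S, b) = S/9
d(Y) = 2*Y
f(L, D) = D*(-70 + L) (f(L, D) = (L - 70)*(D + (⅑)*0) = (-70 + L)*(D + 0) = (-70 + L)*D = D*(-70 + L))
n(r) = 4*r² (n(r) = (2*r)*(r + r) = (2*r)*(2*r) = 4*r²)
5883/13647 + n(-63)/f(3, 144) = 5883/13647 + (4*(-63)²)/((144*(-70 + 3))) = 5883*(1/13647) + (4*3969)/((144*(-67))) = 1961/4549 + 15876/(-9648) = 1961/4549 + 15876*(-1/9648) = 1961/4549 - 441/268 = -1480561/1219132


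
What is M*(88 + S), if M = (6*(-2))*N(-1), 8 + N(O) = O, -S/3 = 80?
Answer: -16416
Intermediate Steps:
S = -240 (S = -3*80 = -240)
N(O) = -8 + O
M = 108 (M = (6*(-2))*(-8 - 1) = -12*(-9) = 108)
M*(88 + S) = 108*(88 - 240) = 108*(-152) = -16416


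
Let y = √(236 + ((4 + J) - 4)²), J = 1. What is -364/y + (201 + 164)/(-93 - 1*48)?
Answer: -365/141 - 364*√237/237 ≈ -26.233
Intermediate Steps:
y = √237 (y = √(236 + ((4 + 1) - 4)²) = √(236 + (5 - 4)²) = √(236 + 1²) = √(236 + 1) = √237 ≈ 15.395)
-364/y + (201 + 164)/(-93 - 1*48) = -364*√237/237 + (201 + 164)/(-93 - 1*48) = -364*√237/237 + 365/(-93 - 48) = -364*√237/237 + 365/(-141) = -364*√237/237 + 365*(-1/141) = -364*√237/237 - 365/141 = -365/141 - 364*√237/237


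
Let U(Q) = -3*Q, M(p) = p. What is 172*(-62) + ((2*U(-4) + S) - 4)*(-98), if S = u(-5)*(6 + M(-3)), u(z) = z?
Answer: -11154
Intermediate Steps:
S = -15 (S = -5*(6 - 3) = -5*3 = -15)
172*(-62) + ((2*U(-4) + S) - 4)*(-98) = 172*(-62) + ((2*(-3*(-4)) - 15) - 4)*(-98) = -10664 + ((2*12 - 15) - 4)*(-98) = -10664 + ((24 - 15) - 4)*(-98) = -10664 + (9 - 4)*(-98) = -10664 + 5*(-98) = -10664 - 490 = -11154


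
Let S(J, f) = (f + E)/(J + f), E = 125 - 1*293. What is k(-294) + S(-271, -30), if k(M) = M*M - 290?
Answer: 25930144/301 ≈ 86147.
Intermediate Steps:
E = -168 (E = 125 - 293 = -168)
k(M) = -290 + M**2 (k(M) = M**2 - 290 = -290 + M**2)
S(J, f) = (-168 + f)/(J + f) (S(J, f) = (f - 168)/(J + f) = (-168 + f)/(J + f))
k(-294) + S(-271, -30) = (-290 + (-294)**2) + (-168 - 30)/(-271 - 30) = (-290 + 86436) - 198/(-301) = 86146 - 1/301*(-198) = 86146 + 198/301 = 25930144/301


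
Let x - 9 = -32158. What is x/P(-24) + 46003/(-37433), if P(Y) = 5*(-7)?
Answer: 1201823412/1310155 ≈ 917.31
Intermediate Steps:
x = -32149 (x = 9 - 32158 = -32149)
P(Y) = -35
x/P(-24) + 46003/(-37433) = -32149/(-35) + 46003/(-37433) = -32149*(-1/35) + 46003*(-1/37433) = 32149/35 - 46003/37433 = 1201823412/1310155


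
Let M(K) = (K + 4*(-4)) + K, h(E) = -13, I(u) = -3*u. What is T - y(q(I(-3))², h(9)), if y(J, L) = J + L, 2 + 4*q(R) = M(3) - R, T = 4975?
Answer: 79367/16 ≈ 4960.4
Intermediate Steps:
M(K) = -16 + 2*K (M(K) = (K - 16) + K = (-16 + K) + K = -16 + 2*K)
q(R) = -3 - R/4 (q(R) = -½ + ((-16 + 2*3) - R)/4 = -½ + ((-16 + 6) - R)/4 = -½ + (-10 - R)/4 = -½ + (-5/2 - R/4) = -3 - R/4)
T - y(q(I(-3))², h(9)) = 4975 - ((-3 - (-3)*(-3)/4)² - 13) = 4975 - ((-3 - ¼*9)² - 13) = 4975 - ((-3 - 9/4)² - 13) = 4975 - ((-21/4)² - 13) = 4975 - (441/16 - 13) = 4975 - 1*233/16 = 4975 - 233/16 = 79367/16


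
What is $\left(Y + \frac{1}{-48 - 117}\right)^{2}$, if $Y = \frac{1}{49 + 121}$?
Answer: $\frac{1}{31472100} \approx 3.1774 \cdot 10^{-8}$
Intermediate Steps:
$Y = \frac{1}{170} \approx 0.0058824$
$\left(Y + \frac{1}{-48 - 117}\right)^{2} = \left(\frac{1}{170} + \frac{1}{-48 - 117}\right)^{2} = \left(\frac{1}{170} + \frac{1}{-165}\right)^{2} = \left(\frac{1}{170} - \frac{1}{165}\right)^{2} = \left(- \frac{1}{5610}\right)^{2} = \frac{1}{31472100}$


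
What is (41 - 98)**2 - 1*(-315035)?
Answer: 318284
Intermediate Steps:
(41 - 98)**2 - 1*(-315035) = (-57)**2 + 315035 = 3249 + 315035 = 318284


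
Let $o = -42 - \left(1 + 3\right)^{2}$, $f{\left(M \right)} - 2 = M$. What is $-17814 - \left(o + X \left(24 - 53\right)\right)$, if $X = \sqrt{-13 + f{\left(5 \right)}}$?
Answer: $-17756 + 29 i \sqrt{6} \approx -17756.0 + 71.035 i$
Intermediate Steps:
$f{\left(M \right)} = 2 + M$
$o = -58$ ($o = -42 - 4^{2} = -42 - 16 = -58$)
$X = i \sqrt{6}$ ($X = \sqrt{-13 + \left(2 + 5\right)} = \sqrt{-13 + 7} = \sqrt{-6} = i \sqrt{6} \approx 2.4495 i$)
$-17814 - \left(o + X \left(24 - 53\right)\right) = -17814 - \left(-58 + i \sqrt{6} \left(24 - 53\right)\right) = -17814 - \left(-58 + i \sqrt{6} \left(-29\right)\right) = -17814 - \left(-58 - 29 i \sqrt{6}\right) = -17814 + \left(58 + 29 i \sqrt{6}\right) = -17756 + 29 i \sqrt{6}$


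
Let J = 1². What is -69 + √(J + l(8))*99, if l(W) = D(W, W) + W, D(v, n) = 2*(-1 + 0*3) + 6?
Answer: -69 + 99*√13 ≈ 287.95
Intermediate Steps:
D(v, n) = 4 (D(v, n) = 2*(-1 + 0) + 6 = 2*(-1) + 6 = -2 + 6 = 4)
J = 1
l(W) = 4 + W
-69 + √(J + l(8))*99 = -69 + √(1 + (4 + 8))*99 = -69 + √(1 + 12)*99 = -69 + √13*99 = -69 + 99*√13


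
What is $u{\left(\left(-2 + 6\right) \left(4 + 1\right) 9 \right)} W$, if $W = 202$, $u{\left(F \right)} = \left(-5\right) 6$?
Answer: $-6060$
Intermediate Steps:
$u{\left(F \right)} = -30$
$u{\left(\left(-2 + 6\right) \left(4 + 1\right) 9 \right)} W = \left(-30\right) 202 = -6060$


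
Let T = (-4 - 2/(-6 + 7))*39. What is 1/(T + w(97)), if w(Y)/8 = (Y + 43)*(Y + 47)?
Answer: 1/161046 ≈ 6.2094e-6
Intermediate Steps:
w(Y) = 8*(43 + Y)*(47 + Y) (w(Y) = 8*((Y + 43)*(Y + 47)) = 8*((43 + Y)*(47 + Y)) = 8*(43 + Y)*(47 + Y))
T = -234 (T = (-4 - 2/1)*39 = (-4 + 1*(-2))*39 = (-4 - 2)*39 = -6*39 = -234)
1/(T + w(97)) = 1/(-234 + (16168 + 8*97**2 + 720*97)) = 1/(-234 + (16168 + 8*9409 + 69840)) = 1/(-234 + (16168 + 75272 + 69840)) = 1/(-234 + 161280) = 1/161046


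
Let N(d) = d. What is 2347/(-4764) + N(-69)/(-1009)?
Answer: -2039407/4806876 ≈ -0.42427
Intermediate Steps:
2347/(-4764) + N(-69)/(-1009) = 2347/(-4764) - 69/(-1009) = 2347*(-1/4764) - 69*(-1/1009) = -2347/4764 + 69/1009 = -2039407/4806876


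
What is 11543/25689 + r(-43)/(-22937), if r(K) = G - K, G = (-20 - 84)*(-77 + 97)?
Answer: 317090284/589228593 ≈ 0.53815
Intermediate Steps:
G = -2080 (G = -104*20 = -2080)
r(K) = -2080 - K
11543/25689 + r(-43)/(-22937) = 11543/25689 + (-2080 - 1*(-43))/(-22937) = 11543*(1/25689) + (-2080 + 43)*(-1/22937) = 11543/25689 - 2037*(-1/22937) = 11543/25689 + 2037/22937 = 317090284/589228593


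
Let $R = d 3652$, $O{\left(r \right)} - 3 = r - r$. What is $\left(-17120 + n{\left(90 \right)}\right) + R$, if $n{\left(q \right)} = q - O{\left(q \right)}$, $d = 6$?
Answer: $4879$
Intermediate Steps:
$O{\left(r \right)} = 3$ ($O{\left(r \right)} = 3 + \left(r - r\right) = 3 + 0 = 3$)
$R = 21912$ ($R = 6 \cdot 3652 = 21912$)
$n{\left(q \right)} = -3 + q$ ($n{\left(q \right)} = q - 3 = -3 + q$)
$\left(-17120 + n{\left(90 \right)}\right) + R = \left(-17120 + \left(-3 + 90\right)\right) + 21912 = \left(-17120 + 87\right) + 21912 = -17033 + 21912 = 4879$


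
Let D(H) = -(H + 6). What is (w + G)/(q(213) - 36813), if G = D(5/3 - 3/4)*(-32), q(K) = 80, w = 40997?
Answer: -123655/110199 ≈ -1.1221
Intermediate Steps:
D(H) = -6 - H (D(H) = -(6 + H) = -6 - H)
G = 664/3 (G = (-6 - (5/3 - 3/4))*(-32) = (-6 - (5*(⅓) - 3*¼))*(-32) = (-6 - (5/3 - ¾))*(-32) = (-6 - 1*11/12)*(-32) = (-6 - 11/12)*(-32) = -83/12*(-32) = 664/3 ≈ 221.33)
(w + G)/(q(213) - 36813) = (40997 + 664/3)/(80 - 36813) = (123655/3)/(-36733) = (123655/3)*(-1/36733) = -123655/110199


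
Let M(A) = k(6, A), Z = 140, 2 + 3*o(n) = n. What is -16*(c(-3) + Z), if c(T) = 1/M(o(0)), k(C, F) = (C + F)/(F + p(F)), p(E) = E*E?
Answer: -6718/3 ≈ -2239.3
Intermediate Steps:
o(n) = -2/3 + n/3
p(E) = E**2
k(C, F) = (C + F)/(F + F**2)
M(A) = (6 + A)/(A*(1 + A))
c(T) = -1/24 (c(T) = 1/((6 + (-2/3 + (1/3)*0))/((-2/3 + (1/3)*0)*(1 + (-2/3 + (1/3)*0)))) = 1/((6 + (-2/3 + 0))/((-2/3 + 0)*(1 + (-2/3 + 0)))) = 1/((6 - 2/3)/((-2/3)*(1 - 2/3))) = 1/(-3/2*16/3/1/3) = 1/(-3/2*3*16/3) = 1/(-24) = -1/24)
-16*(c(-3) + Z) = -16*(-1/24 + 140) = -16*3359/24 = -1*6718/3 = -6718/3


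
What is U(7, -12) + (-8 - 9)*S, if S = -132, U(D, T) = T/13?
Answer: 29160/13 ≈ 2243.1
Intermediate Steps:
U(D, T) = T/13 (U(D, T) = T*(1/13) = T/13)
U(7, -12) + (-8 - 9)*S = (1/13)*(-12) + (-8 - 9)*(-132) = -12/13 - 17*(-132) = -12/13 + 2244 = 29160/13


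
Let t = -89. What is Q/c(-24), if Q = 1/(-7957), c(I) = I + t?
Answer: 1/899141 ≈ 1.1122e-6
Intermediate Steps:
c(I) = -89 + I (c(I) = I - 89 = -89 + I)
Q = -1/7957 ≈ -0.00012568
Q/c(-24) = -1/(7957*(-89 - 24)) = -1/7957/(-113) = -1/7957*(-1/113) = 1/899141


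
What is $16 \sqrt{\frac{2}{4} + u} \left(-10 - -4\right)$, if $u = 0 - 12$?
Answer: $- 48 i \sqrt{46} \approx - 325.55 i$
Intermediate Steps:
$u = -12$ ($u = 0 - 12 = -12$)
$16 \sqrt{\frac{2}{4} + u} \left(-10 - -4\right) = 16 \sqrt{\frac{2}{4} - 12} \left(-10 - -4\right) = 16 \sqrt{2 \cdot \frac{1}{4} - 12} \left(-10 + 4\right) = 16 \sqrt{\frac{1}{2} - 12} \left(-6\right) = 16 \sqrt{- \frac{23}{2}} \left(-6\right) = 16 \frac{i \sqrt{46}}{2} \left(-6\right) = 8 i \sqrt{46} \left(-6\right) = - 48 i \sqrt{46}$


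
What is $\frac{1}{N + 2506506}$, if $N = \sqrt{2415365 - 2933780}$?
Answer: $\frac{835502}{2094190948817} - \frac{i \sqrt{518415}}{6282572846451} \approx 3.9896 \cdot 10^{-7} - 1.146 \cdot 10^{-10} i$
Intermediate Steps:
$N = i \sqrt{518415}$ ($N = \sqrt{-518415} = i \sqrt{518415} \approx 720.01 i$)
$\frac{1}{N + 2506506} = \frac{1}{i \sqrt{518415} + 2506506} = \frac{1}{2506506 + i \sqrt{518415}}$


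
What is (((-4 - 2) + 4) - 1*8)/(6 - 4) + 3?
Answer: -2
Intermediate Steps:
(((-4 - 2) + 4) - 1*8)/(6 - 4) + 3 = ((-6 + 4) - 8)/2 + 3 = (-2 - 8)*(½) + 3 = -10*½ + 3 = -5 + 3 = -2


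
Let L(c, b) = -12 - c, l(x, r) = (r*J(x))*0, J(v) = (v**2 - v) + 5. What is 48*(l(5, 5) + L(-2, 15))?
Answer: -480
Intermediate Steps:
J(v) = 5 + v**2 - v
l(x, r) = 0 (l(x, r) = (r*(5 + x**2 - x))*0 = 0)
48*(l(5, 5) + L(-2, 15)) = 48*(0 + (-12 - 1*(-2))) = 48*(0 + (-12 + 2)) = 48*(0 - 10) = 48*(-10) = -480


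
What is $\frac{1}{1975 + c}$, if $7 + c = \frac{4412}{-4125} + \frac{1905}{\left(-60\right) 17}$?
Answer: $\frac{280500}{551200109} \approx 0.00050889$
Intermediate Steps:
$c = - \frac{2787391}{280500}$ ($c = -7 + \left(\frac{4412}{-4125} + \frac{1905}{\left(-60\right) 17}\right) = -7 + \left(4412 \left(- \frac{1}{4125}\right) + \frac{1905}{-1020}\right) = -7 + \left(- \frac{4412}{4125} + 1905 \left(- \frac{1}{1020}\right)\right) = -7 - \frac{823891}{280500} = - \frac{2787391}{280500} \approx -9.9372$)
$\frac{1}{1975 + c} = \frac{1}{1975 - \frac{2787391}{280500}} = \frac{1}{\frac{551200109}{280500}} = \frac{280500}{551200109}$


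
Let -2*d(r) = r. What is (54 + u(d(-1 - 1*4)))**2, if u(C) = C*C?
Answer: 58081/16 ≈ 3630.1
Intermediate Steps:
d(r) = -r/2
u(C) = C**2
(54 + u(d(-1 - 1*4)))**2 = (54 + (-(-1 - 1*4)/2)**2)**2 = (54 + (-(-1 - 4)/2)**2)**2 = (54 + (-1/2*(-5))**2)**2 = (54 + (5/2)**2)**2 = (54 + 25/4)**2 = (241/4)**2 = 58081/16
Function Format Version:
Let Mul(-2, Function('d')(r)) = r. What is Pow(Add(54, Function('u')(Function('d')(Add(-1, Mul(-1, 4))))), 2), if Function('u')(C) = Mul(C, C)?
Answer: Rational(58081, 16) ≈ 3630.1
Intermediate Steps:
Function('d')(r) = Mul(Rational(-1, 2), r)
Function('u')(C) = Pow(C, 2)
Pow(Add(54, Function('u')(Function('d')(Add(-1, Mul(-1, 4))))), 2) = Pow(Add(54, Pow(Mul(Rational(-1, 2), Add(-1, Mul(-1, 4))), 2)), 2) = Pow(Add(54, Pow(Mul(Rational(-1, 2), Add(-1, -4)), 2)), 2) = Pow(Add(54, Pow(Mul(Rational(-1, 2), -5), 2)), 2) = Pow(Add(54, Pow(Rational(5, 2), 2)), 2) = Pow(Add(54, Rational(25, 4)), 2) = Pow(Rational(241, 4), 2) = Rational(58081, 16)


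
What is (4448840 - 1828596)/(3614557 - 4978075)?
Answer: -1310122/681759 ≈ -1.9217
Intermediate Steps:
(4448840 - 1828596)/(3614557 - 4978075) = 2620244/(-1363518) = 2620244*(-1/1363518) = -1310122/681759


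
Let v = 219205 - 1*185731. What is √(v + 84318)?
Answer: 12*√818 ≈ 343.21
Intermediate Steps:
v = 33474 (v = 219205 - 185731 = 33474)
√(v + 84318) = √(33474 + 84318) = √117792 = 12*√818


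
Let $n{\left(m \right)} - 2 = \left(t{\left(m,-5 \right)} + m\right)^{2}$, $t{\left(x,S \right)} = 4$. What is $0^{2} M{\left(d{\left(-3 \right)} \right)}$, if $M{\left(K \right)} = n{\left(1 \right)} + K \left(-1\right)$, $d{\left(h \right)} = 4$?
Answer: $0$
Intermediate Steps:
$n{\left(m \right)} = 2 + \left(4 + m\right)^{2}$
$M{\left(K \right)} = 27 - K$ ($M{\left(K \right)} = \left(2 + \left(4 + 1\right)^{2}\right) + K \left(-1\right) = \left(2 + 5^{2}\right) - K = \left(2 + 25\right) - K = 27 - K$)
$0^{2} M{\left(d{\left(-3 \right)} \right)} = 0^{2} \left(27 - 4\right) = 0 \left(27 - 4\right) = 0 \cdot 23 = 0$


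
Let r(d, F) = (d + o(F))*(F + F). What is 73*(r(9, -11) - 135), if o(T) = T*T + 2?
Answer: -221847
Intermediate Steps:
o(T) = 2 + T² (o(T) = T² + 2 = 2 + T²)
r(d, F) = 2*F*(2 + d + F²) (r(d, F) = (d + (2 + F²))*(F + F) = (2 + d + F²)*(2*F) = 2*F*(2 + d + F²))
73*(r(9, -11) - 135) = 73*(2*(-11)*(2 + 9 + (-11)²) - 135) = 73*(2*(-11)*(2 + 9 + 121) - 135) = 73*(2*(-11)*132 - 135) = 73*(-2904 - 135) = 73*(-3039) = -221847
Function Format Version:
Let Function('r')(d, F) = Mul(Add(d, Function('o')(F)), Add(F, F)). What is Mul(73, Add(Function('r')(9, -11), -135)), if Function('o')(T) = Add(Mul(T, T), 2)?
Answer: -221847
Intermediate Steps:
Function('o')(T) = Add(2, Pow(T, 2)) (Function('o')(T) = Add(Pow(T, 2), 2) = Add(2, Pow(T, 2)))
Function('r')(d, F) = Mul(2, F, Add(2, d, Pow(F, 2))) (Function('r')(d, F) = Mul(Add(d, Add(2, Pow(F, 2))), Add(F, F)) = Mul(Add(2, d, Pow(F, 2)), Mul(2, F)) = Mul(2, F, Add(2, d, Pow(F, 2))))
Mul(73, Add(Function('r')(9, -11), -135)) = Mul(73, Add(Mul(2, -11, Add(2, 9, Pow(-11, 2))), -135)) = Mul(73, Add(Mul(2, -11, Add(2, 9, 121)), -135)) = Mul(73, Add(Mul(2, -11, 132), -135)) = Mul(73, Add(-2904, -135)) = Mul(73, -3039) = -221847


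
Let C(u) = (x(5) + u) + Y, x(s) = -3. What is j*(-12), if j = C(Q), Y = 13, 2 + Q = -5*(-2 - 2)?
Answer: -336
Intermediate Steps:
Q = 18 (Q = -2 - 5*(-2 - 2) = -2 - 5*(-4) = -2 + 20 = 18)
C(u) = 10 + u (C(u) = (-3 + u) + 13 = 10 + u)
j = 28 (j = 10 + 18 = 28)
j*(-12) = 28*(-12) = -336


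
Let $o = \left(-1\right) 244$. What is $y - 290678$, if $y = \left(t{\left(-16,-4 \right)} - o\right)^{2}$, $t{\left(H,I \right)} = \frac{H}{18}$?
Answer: $- \frac{18757574}{81} \approx -2.3158 \cdot 10^{5}$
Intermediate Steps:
$t{\left(H,I \right)} = \frac{H}{18}$ ($t{\left(H,I \right)} = H \frac{1}{18} = \frac{H}{18}$)
$o = -244$
$y = \frac{4787344}{81}$ ($y = \left(\frac{1}{18} \left(-16\right) - -244\right)^{2} = \left(- \frac{8}{9} + 244\right)^{2} = \left(\frac{2188}{9}\right)^{2} = \frac{4787344}{81} \approx 59103.0$)
$y - 290678 = \frac{4787344}{81} - 290678 = - \frac{18757574}{81}$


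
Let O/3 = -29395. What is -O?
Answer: 88185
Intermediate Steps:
O = -88185 (O = 3*(-29395) = -88185)
-O = -1*(-88185) = 88185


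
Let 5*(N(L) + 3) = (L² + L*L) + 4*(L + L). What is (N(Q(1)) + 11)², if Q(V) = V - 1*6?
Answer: 100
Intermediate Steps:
Q(V) = -6 + V (Q(V) = V - 6 = -6 + V)
N(L) = -3 + 2*L²/5 + 8*L/5 (N(L) = -3 + ((L² + L*L) + 4*(L + L))/5 = -3 + ((L² + L²) + 4*(2*L))/5 = -3 + (2*L² + 8*L)/5 = -3 + (2*L²/5 + 8*L/5) = -3 + 2*L²/5 + 8*L/5)
(N(Q(1)) + 11)² = ((-3 + 2*(-6 + 1)²/5 + 8*(-6 + 1)/5) + 11)² = ((-3 + (⅖)*(-5)² + (8/5)*(-5)) + 11)² = ((-3 + (⅖)*25 - 8) + 11)² = ((-3 + 10 - 8) + 11)² = (-1 + 11)² = 10² = 100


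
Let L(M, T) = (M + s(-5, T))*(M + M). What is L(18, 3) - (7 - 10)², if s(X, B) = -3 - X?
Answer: 711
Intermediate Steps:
L(M, T) = 2*M*(2 + M) (L(M, T) = (M + (-3 - 1*(-5)))*(M + M) = (M + (-3 + 5))*(2*M) = (M + 2)*(2*M) = (2 + M)*(2*M) = 2*M*(2 + M))
L(18, 3) - (7 - 10)² = 2*18*(2 + 18) - (7 - 10)² = 2*18*20 - 1*(-3)² = 720 - 1*9 = 720 - 9 = 711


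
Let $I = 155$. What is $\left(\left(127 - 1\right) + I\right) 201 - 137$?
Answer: $56344$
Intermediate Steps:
$\left(\left(127 - 1\right) + I\right) 201 - 137 = \left(\left(127 - 1\right) + 155\right) 201 - 137 = \left(126 + 155\right) 201 - 137 = 281 \cdot 201 - 137 = 56481 - 137 = 56344$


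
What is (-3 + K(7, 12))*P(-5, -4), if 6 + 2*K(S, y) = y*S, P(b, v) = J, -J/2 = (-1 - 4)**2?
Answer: -1800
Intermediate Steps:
J = -50 (J = -2*(-1 - 4)**2 = -2*(-5)**2 = -2*25 = -50)
P(b, v) = -50
K(S, y) = -3 + S*y/2 (K(S, y) = -3 + (y*S)/2 = -3 + (S*y)/2 = -3 + S*y/2)
(-3 + K(7, 12))*P(-5, -4) = (-3 + (-3 + (1/2)*7*12))*(-50) = (-3 + (-3 + 42))*(-50) = (-3 + 39)*(-50) = 36*(-50) = -1800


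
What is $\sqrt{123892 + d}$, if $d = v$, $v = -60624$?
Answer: $2 \sqrt{15817} \approx 251.53$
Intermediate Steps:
$d = -60624$
$\sqrt{123892 + d} = \sqrt{123892 - 60624} = \sqrt{63268} = 2 \sqrt{15817}$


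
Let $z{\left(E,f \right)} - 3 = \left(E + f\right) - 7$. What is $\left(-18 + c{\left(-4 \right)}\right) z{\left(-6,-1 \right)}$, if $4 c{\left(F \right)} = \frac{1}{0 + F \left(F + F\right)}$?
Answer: $\frac{25333}{128} \approx 197.91$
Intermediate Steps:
$c{\left(F \right)} = \frac{1}{8 F^{2}}$ ($c{\left(F \right)} = \frac{1}{4 \left(0 + F \left(F + F\right)\right)} = \frac{1}{4 \left(0 + F 2 F\right)} = \frac{1}{4 \left(0 + 2 F^{2}\right)} = \frac{1}{4 \cdot 2 F^{2}} = \frac{\frac{1}{2} \frac{1}{F^{2}}}{4} = \frac{1}{8 F^{2}}$)
$z{\left(E,f \right)} = -4 + E + f$ ($z{\left(E,f \right)} = 3 - \left(7 - E - f\right) = 3 + \left(-7 + E + f\right) = -4 + E + f$)
$\left(-18 + c{\left(-4 \right)}\right) z{\left(-6,-1 \right)} = \left(-18 + \frac{1}{8 \cdot 16}\right) \left(-4 - 6 - 1\right) = \left(-18 + \frac{1}{8} \cdot \frac{1}{16}\right) \left(-11\right) = \left(-18 + \frac{1}{128}\right) \left(-11\right) = \left(- \frac{2303}{128}\right) \left(-11\right) = \frac{25333}{128}$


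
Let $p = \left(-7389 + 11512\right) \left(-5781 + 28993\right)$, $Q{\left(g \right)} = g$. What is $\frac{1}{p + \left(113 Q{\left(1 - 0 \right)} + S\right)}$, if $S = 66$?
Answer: $\frac{1}{95703255} \approx 1.0449 \cdot 10^{-8}$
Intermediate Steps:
$p = 95703076$ ($p = 4123 \cdot 23212 = 95703076$)
$\frac{1}{p + \left(113 Q{\left(1 - 0 \right)} + S\right)} = \frac{1}{95703076 + \left(113 \left(1 - 0\right) + 66\right)} = \frac{1}{95703076 + \left(113 \left(1 + 0\right) + 66\right)} = \frac{1}{95703076 + \left(113 \cdot 1 + 66\right)} = \frac{1}{95703076 + \left(113 + 66\right)} = \frac{1}{95703076 + 179} = \frac{1}{95703255}$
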